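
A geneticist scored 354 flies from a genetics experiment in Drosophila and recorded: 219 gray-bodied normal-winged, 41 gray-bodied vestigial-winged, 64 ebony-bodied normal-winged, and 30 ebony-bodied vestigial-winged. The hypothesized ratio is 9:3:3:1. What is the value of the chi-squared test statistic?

14.573

Total ratio parts = 16. Expected numbers out of 354:
  gray-bodied normal-winged: 354 × 9/16 = 199.125
  gray-bodied vestigial-winged: 354 × 3/16 = 66.375
  ebony-bodied normal-winged: 354 × 3/16 = 66.375
  ebony-bodied vestigial-winged: 354 × 1/16 = 22.125
χ² = Σ (O − E)² / E
  gray-bodied normal-winged: (219 − 199.125)² / 199.125 = 1.9838
  gray-bodied vestigial-winged: (41 − 66.375)² / 66.375 = 9.7008
  ebony-bodied normal-winged: (64 − 66.375)² / 66.375 = 0.0850
  ebony-bodied vestigial-winged: (30 − 22.125)² / 22.125 = 2.8030
χ² = 1.9838 + 9.7008 + 0.0850 + 2.8030 = 14.5726 ≈ 14.573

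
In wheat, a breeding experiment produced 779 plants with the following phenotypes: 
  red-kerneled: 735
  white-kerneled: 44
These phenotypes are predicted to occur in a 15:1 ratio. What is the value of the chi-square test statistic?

The 15:1 ratio has 16 parts, so with N = 779 the expected counts are:
  red-kerneled: 779 × 15/16 = 730.3125
  white-kerneled: 779 × 1/16 = 48.6875
χ² = Σ (O − E)² / E
  red-kerneled: (735 − 730.3125)² / 730.3125 = 0.0301
  white-kerneled: (44 − 48.6875)² / 48.6875 = 0.4513
χ² = 0.0301 + 0.4513 = 0.4814 ≈ 0.481

0.481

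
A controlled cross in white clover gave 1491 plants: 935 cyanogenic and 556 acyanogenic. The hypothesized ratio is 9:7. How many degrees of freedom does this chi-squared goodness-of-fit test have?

1

A goodness-of-fit test with 2 phenotype classes has df = 2 − 1 = 1.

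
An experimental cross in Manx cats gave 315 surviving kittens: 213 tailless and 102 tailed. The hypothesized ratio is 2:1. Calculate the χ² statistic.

0.129

Expected counts for N = 315 under a 2:1 ratio (total parts = 3):
  tailless: 315 × 2/3 = 210
  tailed: 315 × 1/3 = 105
χ² = Σ (O − E)² / E
  tailless: (213 − 210)² / 210 = 0.0429
  tailed: (102 − 105)² / 105 = 0.0857
χ² = 0.0429 + 0.0857 = 0.1286 ≈ 0.129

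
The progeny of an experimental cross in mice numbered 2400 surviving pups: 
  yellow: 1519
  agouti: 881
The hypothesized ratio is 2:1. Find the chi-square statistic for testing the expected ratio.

Under the 2:1 hypothesis (Σ ratio = 3, N = 2400):
  yellow: 2400 × 2/3 = 1600
  agouti: 2400 × 1/3 = 800
χ² = Σ (O − E)² / E
  yellow: (1519 − 1600)² / 1600 = 4.1006
  agouti: (881 − 800)² / 800 = 8.2012
χ² = 4.1006 + 8.2012 = 12.3018 ≈ 12.302

12.302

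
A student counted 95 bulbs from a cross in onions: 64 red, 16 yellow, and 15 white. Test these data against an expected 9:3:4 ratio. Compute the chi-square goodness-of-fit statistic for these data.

Total ratio parts = 16. Expected numbers out of 95:
  red: 95 × 9/16 = 53.4375
  yellow: 95 × 3/16 = 17.8125
  white: 95 × 4/16 = 23.75
χ² = Σ (O − E)² / E
  red: (64 − 53.4375)² / 53.4375 = 2.0878
  yellow: (16 − 17.8125)² / 17.8125 = 0.1844
  white: (15 − 23.75)² / 23.75 = 3.2237
χ² = 2.0878 + 0.1844 + 3.2237 = 5.4959 ≈ 5.496

5.496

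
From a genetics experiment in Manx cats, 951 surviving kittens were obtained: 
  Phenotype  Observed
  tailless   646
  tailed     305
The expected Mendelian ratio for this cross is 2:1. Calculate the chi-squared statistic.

Under the 2:1 hypothesis (Σ ratio = 3, N = 951):
  tailless: 951 × 2/3 = 634
  tailed: 951 × 1/3 = 317
χ² = Σ (O − E)² / E
  tailless: (646 − 634)² / 634 = 0.2271
  tailed: (305 − 317)² / 317 = 0.4543
χ² = 0.2271 + 0.4543 = 0.6814 ≈ 0.681

0.681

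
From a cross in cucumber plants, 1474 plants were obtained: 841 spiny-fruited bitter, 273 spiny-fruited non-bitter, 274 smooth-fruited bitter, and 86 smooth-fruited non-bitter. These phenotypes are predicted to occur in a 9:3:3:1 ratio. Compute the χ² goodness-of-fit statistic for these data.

Expected counts for N = 1474 under a 9:3:3:1 ratio (total parts = 16):
  spiny-fruited bitter: 1474 × 9/16 = 829.125
  spiny-fruited non-bitter: 1474 × 3/16 = 276.375
  smooth-fruited bitter: 1474 × 3/16 = 276.375
  smooth-fruited non-bitter: 1474 × 1/16 = 92.125
χ² = Σ (O − E)² / E
  spiny-fruited bitter: (841 − 829.125)² / 829.125 = 0.1701
  spiny-fruited non-bitter: (273 − 276.375)² / 276.375 = 0.0412
  smooth-fruited bitter: (274 − 276.375)² / 276.375 = 0.0204
  smooth-fruited non-bitter: (86 − 92.125)² / 92.125 = 0.4072
χ² = 0.1701 + 0.0412 + 0.0204 + 0.4072 = 0.6389 ≈ 0.639

0.639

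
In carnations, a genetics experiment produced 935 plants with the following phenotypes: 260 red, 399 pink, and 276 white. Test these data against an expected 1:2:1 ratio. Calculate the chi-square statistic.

20.621

Under the 1:2:1 hypothesis (Σ ratio = 4, N = 935):
  red: 935 × 1/4 = 233.75
  pink: 935 × 2/4 = 467.5
  white: 935 × 1/4 = 233.75
χ² = Σ (O − E)² / E
  red: (260 − 233.75)² / 233.75 = 2.9479
  pink: (399 − 467.5)² / 467.5 = 10.0369
  white: (276 − 233.75)² / 233.75 = 7.6366
χ² = 2.9479 + 10.0369 + 7.6366 = 20.6214 ≈ 20.621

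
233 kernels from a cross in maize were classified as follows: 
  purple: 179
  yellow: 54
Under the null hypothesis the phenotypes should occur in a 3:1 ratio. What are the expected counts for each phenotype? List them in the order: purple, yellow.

174.75, 58.25

Total ratio parts = 4. Expected numbers out of 233:
  purple: 233 × 3/4 = 174.75
  yellow: 233 × 1/4 = 58.25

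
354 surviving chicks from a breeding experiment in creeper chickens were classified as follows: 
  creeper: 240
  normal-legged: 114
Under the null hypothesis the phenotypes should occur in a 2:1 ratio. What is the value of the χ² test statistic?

Under the 2:1 hypothesis (Σ ratio = 3, N = 354):
  creeper: 354 × 2/3 = 236
  normal-legged: 354 × 1/3 = 118
χ² = Σ (O − E)² / E
  creeper: (240 − 236)² / 236 = 0.0678
  normal-legged: (114 − 118)² / 118 = 0.1356
χ² = 0.0678 + 0.1356 = 0.2034 ≈ 0.203

0.203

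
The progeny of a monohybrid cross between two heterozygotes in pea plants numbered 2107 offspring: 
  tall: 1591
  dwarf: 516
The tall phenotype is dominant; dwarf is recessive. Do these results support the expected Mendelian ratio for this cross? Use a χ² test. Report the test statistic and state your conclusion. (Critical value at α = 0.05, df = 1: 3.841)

For a monohybrid cross between heterozygotes with complete dominance, the expected phenotypic ratio is 3:1.
Under the 3:1 hypothesis (Σ ratio = 4, N = 2107):
  tall: 2107 × 3/4 = 1580.25
  dwarf: 2107 × 1/4 = 526.75
χ² = Σ (O − E)² / E
  tall: (1591 − 1580.25)² / 1580.25 = 0.0731
  dwarf: (516 − 526.75)² / 526.75 = 0.2194
χ² = 0.0731 + 0.2194 = 0.2925 ≈ 0.293
Degrees of freedom = 2 − 1 = 1; critical value at α = 0.05 is 3.841.
Since 0.293 < 3.841, we fail to reject the null hypothesis — the data are consistent with the 3:1 ratio.

0.293; consistent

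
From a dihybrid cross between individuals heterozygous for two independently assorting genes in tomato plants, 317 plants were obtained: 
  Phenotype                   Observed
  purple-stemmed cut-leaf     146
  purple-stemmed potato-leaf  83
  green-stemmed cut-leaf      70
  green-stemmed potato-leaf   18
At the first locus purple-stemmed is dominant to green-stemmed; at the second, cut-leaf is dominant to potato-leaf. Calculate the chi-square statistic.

A dihybrid F₂ with independent assortment and complete dominance at both loci gives a 9:3:3:1 phenotypic ratio.
Total ratio parts = 16. Expected numbers out of 317:
  purple-stemmed cut-leaf: 317 × 9/16 = 178.3125
  purple-stemmed potato-leaf: 317 × 3/16 = 59.4375
  green-stemmed cut-leaf: 317 × 3/16 = 59.4375
  green-stemmed potato-leaf: 317 × 1/16 = 19.8125
χ² = Σ (O − E)² / E
  purple-stemmed cut-leaf: (146 − 178.3125)² / 178.3125 = 5.8554
  purple-stemmed potato-leaf: (83 − 59.4375)² / 59.4375 = 9.3408
  green-stemmed cut-leaf: (70 − 59.4375)² / 59.4375 = 1.8770
  green-stemmed potato-leaf: (18 − 19.8125)² / 19.8125 = 0.1658
χ² = 5.8554 + 9.3408 + 1.8770 + 0.1658 = 17.239

17.239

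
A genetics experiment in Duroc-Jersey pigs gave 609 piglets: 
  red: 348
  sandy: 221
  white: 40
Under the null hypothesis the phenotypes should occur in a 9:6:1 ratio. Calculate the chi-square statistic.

The 9:6:1 ratio has 16 parts, so with N = 609 the expected counts are:
  red: 609 × 9/16 = 342.5625
  sandy: 609 × 6/16 = 228.375
  white: 609 × 1/16 = 38.0625
χ² = Σ (O − E)² / E
  red: (348 − 342.5625)² / 342.5625 = 0.0863
  sandy: (221 − 228.375)² / 228.375 = 0.2382
  white: (40 − 38.0625)² / 38.0625 = 0.0986
χ² = 0.0863 + 0.2382 + 0.0986 = 0.4231 ≈ 0.423

0.423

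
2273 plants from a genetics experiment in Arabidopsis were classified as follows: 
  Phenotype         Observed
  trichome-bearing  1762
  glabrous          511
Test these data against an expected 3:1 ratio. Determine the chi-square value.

7.690

Under the 3:1 hypothesis (Σ ratio = 4, N = 2273):
  trichome-bearing: 2273 × 3/4 = 1704.75
  glabrous: 2273 × 1/4 = 568.25
χ² = Σ (O − E)² / E
  trichome-bearing: (1762 − 1704.75)² / 1704.75 = 1.9226
  glabrous: (511 − 568.25)² / 568.25 = 5.7678
χ² = 1.9226 + 5.7678 = 7.6904 ≈ 7.690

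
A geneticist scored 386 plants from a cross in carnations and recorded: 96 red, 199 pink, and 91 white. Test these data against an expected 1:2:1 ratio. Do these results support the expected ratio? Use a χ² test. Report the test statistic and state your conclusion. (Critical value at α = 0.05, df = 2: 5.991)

Expected counts for N = 386 under a 1:2:1 ratio (total parts = 4):
  red: 386 × 1/4 = 96.5
  pink: 386 × 2/4 = 193
  white: 386 × 1/4 = 96.5
χ² = Σ (O − E)² / E
  red: (96 − 96.5)² / 96.5 = 0.0026
  pink: (199 − 193)² / 193 = 0.1865
  white: (91 − 96.5)² / 96.5 = 0.3135
χ² = 0.0026 + 0.1865 + 0.3135 = 0.5026 ≈ 0.503
Degrees of freedom = 3 − 1 = 2; critical value at α = 0.05 is 5.991.
Since 0.503 < 5.991, we fail to reject the null hypothesis — the data are consistent with the 1:2:1 ratio.

0.503; consistent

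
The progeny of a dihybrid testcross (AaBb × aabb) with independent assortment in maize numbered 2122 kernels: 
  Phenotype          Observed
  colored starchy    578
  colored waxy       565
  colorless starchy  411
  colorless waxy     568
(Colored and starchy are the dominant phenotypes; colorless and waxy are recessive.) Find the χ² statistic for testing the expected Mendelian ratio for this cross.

A dihybrid testcross with independent assortment gives a 1:1:1:1 ratio.
Total ratio parts = 4. Expected numbers out of 2122:
  colored starchy: 2122 × 1/4 = 530.5
  colored waxy: 2122 × 1/4 = 530.5
  colorless starchy: 2122 × 1/4 = 530.5
  colorless waxy: 2122 × 1/4 = 530.5
χ² = Σ (O − E)² / E
  colored starchy: (578 − 530.5)² / 530.5 = 4.2531
  colored waxy: (565 − 530.5)² / 530.5 = 2.2436
  colorless starchy: (411 − 530.5)² / 530.5 = 26.9185
  colorless waxy: (568 − 530.5)² / 530.5 = 2.6508
χ² = 4.2531 + 2.2436 + 26.9185 + 2.6508 = 36.066

36.066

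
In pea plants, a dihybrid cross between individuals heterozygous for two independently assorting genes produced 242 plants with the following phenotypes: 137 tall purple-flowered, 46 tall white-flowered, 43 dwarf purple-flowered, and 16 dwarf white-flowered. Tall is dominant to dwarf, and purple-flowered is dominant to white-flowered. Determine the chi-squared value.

0.189

A dihybrid F₂ with independent assortment and complete dominance at both loci gives a 9:3:3:1 phenotypic ratio.
Expected counts for N = 242 under a 9:3:3:1 ratio (total parts = 16):
  tall purple-flowered: 242 × 9/16 = 136.125
  tall white-flowered: 242 × 3/16 = 45.375
  dwarf purple-flowered: 242 × 3/16 = 45.375
  dwarf white-flowered: 242 × 1/16 = 15.125
χ² = Σ (O − E)² / E
  tall purple-flowered: (137 − 136.125)² / 136.125 = 0.0056
  tall white-flowered: (46 − 45.375)² / 45.375 = 0.0086
  dwarf purple-flowered: (43 − 45.375)² / 45.375 = 0.1243
  dwarf white-flowered: (16 − 15.125)² / 15.125 = 0.0506
χ² = 0.0056 + 0.0086 + 0.1243 + 0.0506 = 0.1891 ≈ 0.189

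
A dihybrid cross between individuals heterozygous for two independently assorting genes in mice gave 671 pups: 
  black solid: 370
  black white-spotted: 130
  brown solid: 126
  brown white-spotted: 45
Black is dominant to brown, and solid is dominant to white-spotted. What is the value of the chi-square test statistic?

0.510

A dihybrid F₂ with independent assortment and complete dominance at both loci gives a 9:3:3:1 phenotypic ratio.
Under the 9:3:3:1 hypothesis (Σ ratio = 16, N = 671):
  black solid: 671 × 9/16 = 377.4375
  black white-spotted: 671 × 3/16 = 125.8125
  brown solid: 671 × 3/16 = 125.8125
  brown white-spotted: 671 × 1/16 = 41.9375
χ² = Σ (O − E)² / E
  black solid: (370 − 377.4375)² / 377.4375 = 0.1466
  black white-spotted: (130 − 125.8125)² / 125.8125 = 0.1394
  brown solid: (126 − 125.8125)² / 125.8125 = 0.0003
  brown white-spotted: (45 − 41.9375)² / 41.9375 = 0.2236
χ² = 0.1466 + 0.1394 + 0.0003 + 0.2236 = 0.5099 ≈ 0.510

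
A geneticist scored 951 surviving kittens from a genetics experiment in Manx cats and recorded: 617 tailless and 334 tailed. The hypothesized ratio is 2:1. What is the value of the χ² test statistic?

1.368

Under the 2:1 hypothesis (Σ ratio = 3, N = 951):
  tailless: 951 × 2/3 = 634
  tailed: 951 × 1/3 = 317
χ² = Σ (O − E)² / E
  tailless: (617 − 634)² / 634 = 0.4558
  tailed: (334 − 317)² / 317 = 0.9117
χ² = 0.4558 + 0.9117 = 1.3675 ≈ 1.368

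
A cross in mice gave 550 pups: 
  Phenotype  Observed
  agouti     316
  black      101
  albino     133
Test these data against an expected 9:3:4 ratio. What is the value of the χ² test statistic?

Under the 9:3:4 hypothesis (Σ ratio = 16, N = 550):
  agouti: 550 × 9/16 = 309.375
  black: 550 × 3/16 = 103.125
  albino: 550 × 4/16 = 137.5
χ² = Σ (O − E)² / E
  agouti: (316 − 309.375)² / 309.375 = 0.1419
  black: (101 − 103.125)² / 103.125 = 0.0438
  albino: (133 − 137.5)² / 137.5 = 0.1473
χ² = 0.1419 + 0.0438 + 0.1473 = 0.333

0.333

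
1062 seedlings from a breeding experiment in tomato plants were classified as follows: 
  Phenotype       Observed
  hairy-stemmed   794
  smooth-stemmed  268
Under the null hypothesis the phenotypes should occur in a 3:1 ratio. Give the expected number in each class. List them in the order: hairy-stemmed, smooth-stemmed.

796.5, 265.5

Expected counts for N = 1062 under a 3:1 ratio (total parts = 4):
  hairy-stemmed: 1062 × 3/4 = 796.5
  smooth-stemmed: 1062 × 1/4 = 265.5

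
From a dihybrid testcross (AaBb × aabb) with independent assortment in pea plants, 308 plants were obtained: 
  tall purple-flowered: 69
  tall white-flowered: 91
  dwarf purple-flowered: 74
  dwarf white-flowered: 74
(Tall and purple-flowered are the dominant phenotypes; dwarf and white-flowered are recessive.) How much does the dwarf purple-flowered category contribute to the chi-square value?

0.117

A dihybrid testcross with independent assortment gives a 1:1:1:1 ratio.
The 1:1:1:1 ratio has 4 parts, so with N = 308 the expected counts are:
  tall purple-flowered: 308 × 1/4 = 77
  tall white-flowered: 308 × 1/4 = 77
  dwarf purple-flowered: 308 × 1/4 = 77
  dwarf white-flowered: 308 × 1/4 = 77
Contribution of dwarf purple-flowered: (74 − 77)² / 77 = 0.1169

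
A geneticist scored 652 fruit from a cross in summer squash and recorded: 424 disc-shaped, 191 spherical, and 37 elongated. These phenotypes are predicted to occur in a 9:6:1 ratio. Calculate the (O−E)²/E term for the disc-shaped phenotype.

8.937

Expected counts for N = 652 under a 9:6:1 ratio (total parts = 16):
  disc-shaped: 652 × 9/16 = 366.75
  spherical: 652 × 6/16 = 244.5
  elongated: 652 × 1/16 = 40.75
Contribution of disc-shaped: (424 − 366.75)² / 366.75 = 8.9368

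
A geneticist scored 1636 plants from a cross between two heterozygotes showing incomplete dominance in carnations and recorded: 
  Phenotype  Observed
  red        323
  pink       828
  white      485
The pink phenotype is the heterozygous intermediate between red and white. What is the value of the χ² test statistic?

With incomplete dominance, a heterozygote × heterozygote cross gives a 1:2:1 phenotypic ratio.
Expected counts for N = 1636 under a 1:2:1 ratio (total parts = 4):
  red: 1636 × 1/4 = 409
  pink: 1636 × 2/4 = 818
  white: 1636 × 1/4 = 409
χ² = Σ (O − E)² / E
  red: (323 − 409)² / 409 = 18.0831
  pink: (828 − 818)² / 818 = 0.1222
  white: (485 − 409)² / 409 = 14.1222
χ² = 18.0831 + 0.1222 + 14.1222 = 32.3275 ≈ 32.328

32.328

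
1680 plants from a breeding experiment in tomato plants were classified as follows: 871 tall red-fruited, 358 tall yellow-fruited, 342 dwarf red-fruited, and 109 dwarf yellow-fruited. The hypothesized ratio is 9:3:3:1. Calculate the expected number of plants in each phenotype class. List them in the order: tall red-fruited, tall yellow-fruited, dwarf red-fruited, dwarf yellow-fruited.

Total ratio parts = 16. Expected numbers out of 1680:
  tall red-fruited: 1680 × 9/16 = 945
  tall yellow-fruited: 1680 × 3/16 = 315
  dwarf red-fruited: 1680 × 3/16 = 315
  dwarf yellow-fruited: 1680 × 1/16 = 105

945, 315, 315, 105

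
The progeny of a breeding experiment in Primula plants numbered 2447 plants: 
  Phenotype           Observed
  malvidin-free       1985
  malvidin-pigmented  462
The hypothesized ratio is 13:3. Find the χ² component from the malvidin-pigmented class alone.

0.022

Under the 13:3 hypothesis (Σ ratio = 16, N = 2447):
  malvidin-free: 2447 × 13/16 = 1988.1875
  malvidin-pigmented: 2447 × 3/16 = 458.8125
Contribution of malvidin-pigmented: (462 − 458.8125)² / 458.8125 = 0.0221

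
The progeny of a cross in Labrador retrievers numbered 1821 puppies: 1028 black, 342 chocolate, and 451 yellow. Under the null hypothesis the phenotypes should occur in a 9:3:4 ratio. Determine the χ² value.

0.054

Under the 9:3:4 hypothesis (Σ ratio = 16, N = 1821):
  black: 1821 × 9/16 = 1024.3125
  chocolate: 1821 × 3/16 = 341.4375
  yellow: 1821 × 4/16 = 455.25
χ² = Σ (O − E)² / E
  black: (1028 − 1024.3125)² / 1024.3125 = 0.0133
  chocolate: (342 − 341.4375)² / 341.4375 = 0.0009
  yellow: (451 − 455.25)² / 455.25 = 0.0397
χ² = 0.0133 + 0.0009 + 0.0397 = 0.0539 ≈ 0.054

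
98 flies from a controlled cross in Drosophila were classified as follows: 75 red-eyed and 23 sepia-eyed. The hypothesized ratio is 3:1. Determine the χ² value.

The 3:1 ratio has 4 parts, so with N = 98 the expected counts are:
  red-eyed: 98 × 3/4 = 73.5
  sepia-eyed: 98 × 1/4 = 24.5
χ² = Σ (O − E)² / E
  red-eyed: (75 − 73.5)² / 73.5 = 0.0306
  sepia-eyed: (23 − 24.5)² / 24.5 = 0.0918
χ² = 0.0306 + 0.0918 = 0.1224 ≈ 0.122

0.122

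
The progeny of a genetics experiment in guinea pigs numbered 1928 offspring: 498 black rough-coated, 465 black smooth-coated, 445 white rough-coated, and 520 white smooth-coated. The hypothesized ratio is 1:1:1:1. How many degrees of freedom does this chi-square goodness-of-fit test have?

3

A goodness-of-fit test with 4 phenotype classes has df = 4 − 1 = 3.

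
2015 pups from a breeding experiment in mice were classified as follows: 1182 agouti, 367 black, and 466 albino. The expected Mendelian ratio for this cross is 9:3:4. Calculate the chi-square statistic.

Total ratio parts = 16. Expected numbers out of 2015:
  agouti: 2015 × 9/16 = 1133.4375
  black: 2015 × 3/16 = 377.8125
  albino: 2015 × 4/16 = 503.75
χ² = Σ (O − E)² / E
  agouti: (1182 − 1133.4375)² / 1133.4375 = 2.0807
  black: (367 − 377.8125)² / 377.8125 = 0.3094
  albino: (466 − 503.75)² / 503.75 = 2.8289
χ² = 2.0807 + 0.3094 + 2.8289 = 5.219

5.219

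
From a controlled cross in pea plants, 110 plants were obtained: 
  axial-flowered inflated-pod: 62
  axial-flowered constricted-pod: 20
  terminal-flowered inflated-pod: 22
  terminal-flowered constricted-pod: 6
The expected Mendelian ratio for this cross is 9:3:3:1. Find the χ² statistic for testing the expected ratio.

Under the 9:3:3:1 hypothesis (Σ ratio = 16, N = 110):
  axial-flowered inflated-pod: 110 × 9/16 = 61.875
  axial-flowered constricted-pod: 110 × 3/16 = 20.625
  terminal-flowered inflated-pod: 110 × 3/16 = 20.625
  terminal-flowered constricted-pod: 110 × 1/16 = 6.875
χ² = Σ (O − E)² / E
  axial-flowered inflated-pod: (62 − 61.875)² / 61.875 = 0.0003
  axial-flowered constricted-pod: (20 − 20.625)² / 20.625 = 0.0189
  terminal-flowered inflated-pod: (22 − 20.625)² / 20.625 = 0.0917
  terminal-flowered constricted-pod: (6 − 6.875)² / 6.875 = 0.1114
χ² = 0.0003 + 0.0189 + 0.0917 + 0.1114 = 0.2223 ≈ 0.222

0.222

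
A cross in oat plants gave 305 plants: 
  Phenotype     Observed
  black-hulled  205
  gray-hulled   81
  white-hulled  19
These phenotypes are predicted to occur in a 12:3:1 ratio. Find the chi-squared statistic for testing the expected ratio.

The 12:3:1 ratio has 16 parts, so with N = 305 the expected counts are:
  black-hulled: 305 × 12/16 = 228.75
  gray-hulled: 305 × 3/16 = 57.1875
  white-hulled: 305 × 1/16 = 19.0625
χ² = Σ (O − E)² / E
  black-hulled: (205 − 228.75)² / 228.75 = 2.4658
  gray-hulled: (81 − 57.1875)² / 57.1875 = 9.9154
  white-hulled: (19 − 19.0625)² / 19.0625 = 0.0002
χ² = 2.4658 + 9.9154 + 0.0002 = 12.3814 ≈ 12.381

12.381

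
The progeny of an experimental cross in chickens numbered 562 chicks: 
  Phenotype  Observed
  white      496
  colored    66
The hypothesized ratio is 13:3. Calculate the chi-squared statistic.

18.108

Expected counts for N = 562 under a 13:3 ratio (total parts = 16):
  white: 562 × 13/16 = 456.625
  colored: 562 × 3/16 = 105.375
χ² = Σ (O − E)² / E
  white: (496 − 456.625)² / 456.625 = 3.3953
  colored: (66 − 105.375)² / 105.375 = 14.7131
χ² = 3.3953 + 14.7131 = 18.1084 ≈ 18.108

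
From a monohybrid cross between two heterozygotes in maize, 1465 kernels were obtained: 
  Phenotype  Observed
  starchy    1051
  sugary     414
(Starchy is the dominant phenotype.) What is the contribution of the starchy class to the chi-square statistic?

For a monohybrid cross between heterozygotes with complete dominance, the expected phenotypic ratio is 3:1.
Under the 3:1 hypothesis (Σ ratio = 4, N = 1465):
  starchy: 1465 × 3/4 = 1098.75
  sugary: 1465 × 1/4 = 366.25
Contribution of starchy: (1051 − 1098.75)² / 1098.75 = 2.0751

2.075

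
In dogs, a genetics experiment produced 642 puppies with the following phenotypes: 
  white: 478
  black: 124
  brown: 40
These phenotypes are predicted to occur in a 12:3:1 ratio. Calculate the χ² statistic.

Total ratio parts = 16. Expected numbers out of 642:
  white: 642 × 12/16 = 481.5
  black: 642 × 3/16 = 120.375
  brown: 642 × 1/16 = 40.125
χ² = Σ (O − E)² / E
  white: (478 − 481.5)² / 481.5 = 0.0254
  black: (124 − 120.375)² / 120.375 = 0.1092
  brown: (40 − 40.125)² / 40.125 = 0.0004
χ² = 0.0254 + 0.1092 + 0.0004 = 0.135

0.135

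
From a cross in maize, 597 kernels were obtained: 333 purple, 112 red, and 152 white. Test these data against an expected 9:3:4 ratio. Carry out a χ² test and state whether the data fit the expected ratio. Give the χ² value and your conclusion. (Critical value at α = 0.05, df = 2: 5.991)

Total ratio parts = 16. Expected numbers out of 597:
  purple: 597 × 9/16 = 335.8125
  red: 597 × 3/16 = 111.9375
  white: 597 × 4/16 = 149.25
χ² = Σ (O − E)² / E
  purple: (333 − 335.8125)² / 335.8125 = 0.0236
  red: (112 − 111.9375)² / 111.9375 = 0.0000
  white: (152 − 149.25)² / 149.25 = 0.0507
χ² = 0.0236 + 0.0000 + 0.0507 = 0.0743 ≈ 0.074
Degrees of freedom = 3 − 1 = 2; critical value at α = 0.05 is 5.991.
Since 0.074 < 5.991, we fail to reject the null hypothesis — the data are consistent with the 9:3:4 ratio.

0.074; consistent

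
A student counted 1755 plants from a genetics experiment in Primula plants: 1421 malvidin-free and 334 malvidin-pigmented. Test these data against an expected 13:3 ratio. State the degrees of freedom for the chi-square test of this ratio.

A goodness-of-fit test with 2 phenotype classes has df = 2 − 1 = 1.

1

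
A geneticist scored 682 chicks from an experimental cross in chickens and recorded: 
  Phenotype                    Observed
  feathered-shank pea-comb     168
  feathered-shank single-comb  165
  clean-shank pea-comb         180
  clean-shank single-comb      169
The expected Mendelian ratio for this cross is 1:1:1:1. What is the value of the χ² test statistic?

0.757

Expected counts for N = 682 under a 1:1:1:1 ratio (total parts = 4):
  feathered-shank pea-comb: 682 × 1/4 = 170.5
  feathered-shank single-comb: 682 × 1/4 = 170.5
  clean-shank pea-comb: 682 × 1/4 = 170.5
  clean-shank single-comb: 682 × 1/4 = 170.5
χ² = Σ (O − E)² / E
  feathered-shank pea-comb: (168 − 170.5)² / 170.5 = 0.0367
  feathered-shank single-comb: (165 − 170.5)² / 170.5 = 0.1774
  clean-shank pea-comb: (180 − 170.5)² / 170.5 = 0.5293
  clean-shank single-comb: (169 − 170.5)² / 170.5 = 0.0132
χ² = 0.0367 + 0.1774 + 0.5293 + 0.0132 = 0.7566 ≈ 0.757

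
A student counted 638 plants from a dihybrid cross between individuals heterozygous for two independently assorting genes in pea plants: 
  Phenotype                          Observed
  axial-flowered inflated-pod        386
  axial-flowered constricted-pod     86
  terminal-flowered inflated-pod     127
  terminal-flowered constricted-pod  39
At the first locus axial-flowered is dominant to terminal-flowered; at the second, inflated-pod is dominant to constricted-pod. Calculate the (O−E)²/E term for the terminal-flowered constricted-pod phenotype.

A dihybrid F₂ with independent assortment and complete dominance at both loci gives a 9:3:3:1 phenotypic ratio.
Expected counts for N = 638 under a 9:3:3:1 ratio (total parts = 16):
  axial-flowered inflated-pod: 638 × 9/16 = 358.875
  axial-flowered constricted-pod: 638 × 3/16 = 119.625
  terminal-flowered inflated-pod: 638 × 3/16 = 119.625
  terminal-flowered constricted-pod: 638 × 1/16 = 39.875
Contribution of terminal-flowered constricted-pod: (39 − 39.875)² / 39.875 = 0.0192

0.019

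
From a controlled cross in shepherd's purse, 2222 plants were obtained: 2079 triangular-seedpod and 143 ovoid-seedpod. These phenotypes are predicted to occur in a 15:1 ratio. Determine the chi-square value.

Under the 15:1 hypothesis (Σ ratio = 16, N = 2222):
  triangular-seedpod: 2222 × 15/16 = 2083.125
  ovoid-seedpod: 2222 × 1/16 = 138.875
χ² = Σ (O − E)² / E
  triangular-seedpod: (2079 − 2083.125)² / 2083.125 = 0.0082
  ovoid-seedpod: (143 − 138.875)² / 138.875 = 0.1225
χ² = 0.0082 + 0.1225 = 0.1307 ≈ 0.131

0.131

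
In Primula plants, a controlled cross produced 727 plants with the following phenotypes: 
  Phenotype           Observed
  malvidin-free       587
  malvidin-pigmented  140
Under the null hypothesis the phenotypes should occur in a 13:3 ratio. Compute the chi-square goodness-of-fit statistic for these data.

0.123

Under the 13:3 hypothesis (Σ ratio = 16, N = 727):
  malvidin-free: 727 × 13/16 = 590.6875
  malvidin-pigmented: 727 × 3/16 = 136.3125
χ² = Σ (O − E)² / E
  malvidin-free: (587 − 590.6875)² / 590.6875 = 0.0230
  malvidin-pigmented: (140 − 136.3125)² / 136.3125 = 0.0998
χ² = 0.0230 + 0.0998 = 0.1228 ≈ 0.123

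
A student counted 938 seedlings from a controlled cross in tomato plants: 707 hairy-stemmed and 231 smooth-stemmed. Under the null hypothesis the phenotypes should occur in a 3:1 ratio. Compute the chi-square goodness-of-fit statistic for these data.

Expected counts for N = 938 under a 3:1 ratio (total parts = 4):
  hairy-stemmed: 938 × 3/4 = 703.5
  smooth-stemmed: 938 × 1/4 = 234.5
χ² = Σ (O − E)² / E
  hairy-stemmed: (707 − 703.5)² / 703.5 = 0.0174
  smooth-stemmed: (231 − 234.5)² / 234.5 = 0.0522
χ² = 0.0174 + 0.0522 = 0.0696 ≈ 0.070

0.070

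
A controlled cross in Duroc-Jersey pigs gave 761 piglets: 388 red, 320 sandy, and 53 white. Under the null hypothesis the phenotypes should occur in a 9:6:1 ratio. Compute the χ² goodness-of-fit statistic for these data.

The 9:6:1 ratio has 16 parts, so with N = 761 the expected counts are:
  red: 761 × 9/16 = 428.0625
  sandy: 761 × 6/16 = 285.375
  white: 761 × 1/16 = 47.5625
χ² = Σ (O − E)² / E
  red: (388 − 428.0625)² / 428.0625 = 3.7495
  sandy: (320 − 285.375)² / 285.375 = 4.2011
  white: (53 − 47.5625)² / 47.5625 = 0.6216
χ² = 3.7495 + 4.2011 + 0.6216 = 8.5722 ≈ 8.572

8.572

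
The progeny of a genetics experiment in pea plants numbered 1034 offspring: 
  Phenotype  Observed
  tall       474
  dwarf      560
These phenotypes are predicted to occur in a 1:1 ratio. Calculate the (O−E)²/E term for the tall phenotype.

Under the 1:1 hypothesis (Σ ratio = 2, N = 1034):
  tall: 1034 × 1/2 = 517
  dwarf: 1034 × 1/2 = 517
Contribution of tall: (474 − 517)² / 517 = 3.5764

3.576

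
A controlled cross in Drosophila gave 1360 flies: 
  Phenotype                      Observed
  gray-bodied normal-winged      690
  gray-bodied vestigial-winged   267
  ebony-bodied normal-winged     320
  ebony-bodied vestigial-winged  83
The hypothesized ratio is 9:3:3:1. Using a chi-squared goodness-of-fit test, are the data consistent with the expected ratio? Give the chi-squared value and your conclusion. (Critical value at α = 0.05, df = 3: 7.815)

24.533; not consistent

Under the 9:3:3:1 hypothesis (Σ ratio = 16, N = 1360):
  gray-bodied normal-winged: 1360 × 9/16 = 765
  gray-bodied vestigial-winged: 1360 × 3/16 = 255
  ebony-bodied normal-winged: 1360 × 3/16 = 255
  ebony-bodied vestigial-winged: 1360 × 1/16 = 85
χ² = Σ (O − E)² / E
  gray-bodied normal-winged: (690 − 765)² / 765 = 7.3529
  gray-bodied vestigial-winged: (267 − 255)² / 255 = 0.5647
  ebony-bodied normal-winged: (320 − 255)² / 255 = 16.5686
  ebony-bodied vestigial-winged: (83 − 85)² / 85 = 0.0471
χ² = 7.3529 + 0.5647 + 16.5686 + 0.0471 = 24.5333 ≈ 24.533
Degrees of freedom = 4 − 1 = 3; critical value at α = 0.05 is 7.815.
Since 24.533 > 7.815, we reject the null hypothesis — the data do not fit the 9:3:3:1 ratio.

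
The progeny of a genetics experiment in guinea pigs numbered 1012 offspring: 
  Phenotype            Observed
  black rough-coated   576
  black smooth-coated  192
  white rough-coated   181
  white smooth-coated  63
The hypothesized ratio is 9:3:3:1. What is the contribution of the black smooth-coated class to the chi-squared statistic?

The 9:3:3:1 ratio has 16 parts, so with N = 1012 the expected counts are:
  black rough-coated: 1012 × 9/16 = 569.25
  black smooth-coated: 1012 × 3/16 = 189.75
  white rough-coated: 1012 × 3/16 = 189.75
  white smooth-coated: 1012 × 1/16 = 63.25
Contribution of black smooth-coated: (192 − 189.75)² / 189.75 = 0.0267

0.027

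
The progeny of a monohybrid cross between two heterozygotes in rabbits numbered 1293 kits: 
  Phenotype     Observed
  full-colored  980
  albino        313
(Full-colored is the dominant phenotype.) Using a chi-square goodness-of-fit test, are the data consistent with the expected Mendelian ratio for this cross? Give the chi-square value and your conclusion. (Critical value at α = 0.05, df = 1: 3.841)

For a monohybrid cross between heterozygotes with complete dominance, the expected phenotypic ratio is 3:1.
The 3:1 ratio has 4 parts, so with N = 1293 the expected counts are:
  full-colored: 1293 × 3/4 = 969.75
  albino: 1293 × 1/4 = 323.25
χ² = Σ (O − E)² / E
  full-colored: (980 − 969.75)² / 969.75 = 0.1083
  albino: (313 − 323.25)² / 323.25 = 0.3250
χ² = 0.1083 + 0.3250 = 0.4333 ≈ 0.433
Degrees of freedom = 2 − 1 = 1; critical value at α = 0.05 is 3.841.
Since 0.433 < 3.841, we fail to reject the null hypothesis — the data are consistent with the 3:1 ratio.

0.433; consistent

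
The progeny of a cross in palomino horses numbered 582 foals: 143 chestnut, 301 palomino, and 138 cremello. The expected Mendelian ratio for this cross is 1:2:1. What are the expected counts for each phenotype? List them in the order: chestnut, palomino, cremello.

145.5, 291, 145.5

The 1:2:1 ratio has 4 parts, so with N = 582 the expected counts are:
  chestnut: 582 × 1/4 = 145.5
  palomino: 582 × 2/4 = 291
  cremello: 582 × 1/4 = 145.5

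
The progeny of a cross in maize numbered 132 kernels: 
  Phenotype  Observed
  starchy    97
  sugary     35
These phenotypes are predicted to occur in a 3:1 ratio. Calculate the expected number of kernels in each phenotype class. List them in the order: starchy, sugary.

99, 33

Expected counts for N = 132 under a 3:1 ratio (total parts = 4):
  starchy: 132 × 3/4 = 99
  sugary: 132 × 1/4 = 33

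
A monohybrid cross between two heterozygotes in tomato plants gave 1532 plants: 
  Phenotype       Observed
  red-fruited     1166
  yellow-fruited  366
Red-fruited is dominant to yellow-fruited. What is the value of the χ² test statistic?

For a monohybrid cross between heterozygotes with complete dominance, the expected phenotypic ratio is 3:1.
Expected counts for N = 1532 under a 3:1 ratio (total parts = 4):
  red-fruited: 1532 × 3/4 = 1149
  yellow-fruited: 1532 × 1/4 = 383
χ² = Σ (O − E)² / E
  red-fruited: (1166 − 1149)² / 1149 = 0.2515
  yellow-fruited: (366 − 383)² / 383 = 0.7546
χ² = 0.2515 + 0.7546 = 1.0061 ≈ 1.006

1.006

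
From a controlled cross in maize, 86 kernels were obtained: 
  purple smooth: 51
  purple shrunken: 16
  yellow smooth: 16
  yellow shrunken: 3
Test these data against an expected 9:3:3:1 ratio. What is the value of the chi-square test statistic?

Expected counts for N = 86 under a 9:3:3:1 ratio (total parts = 16):
  purple smooth: 86 × 9/16 = 48.375
  purple shrunken: 86 × 3/16 = 16.125
  yellow smooth: 86 × 3/16 = 16.125
  yellow shrunken: 86 × 1/16 = 5.375
χ² = Σ (O − E)² / E
  purple smooth: (51 − 48.375)² / 48.375 = 0.1424
  purple shrunken: (16 − 16.125)² / 16.125 = 0.0010
  yellow smooth: (16 − 16.125)² / 16.125 = 0.0010
  yellow shrunken: (3 − 5.375)² / 5.375 = 1.0494
χ² = 0.1424 + 0.0010 + 0.0010 + 1.0494 = 1.1938 ≈ 1.194

1.194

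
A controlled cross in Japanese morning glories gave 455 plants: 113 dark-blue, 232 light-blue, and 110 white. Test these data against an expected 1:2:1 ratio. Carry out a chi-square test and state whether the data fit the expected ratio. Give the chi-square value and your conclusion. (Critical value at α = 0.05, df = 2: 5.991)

Under the 1:2:1 hypothesis (Σ ratio = 4, N = 455):
  dark-blue: 455 × 1/4 = 113.75
  light-blue: 455 × 2/4 = 227.5
  white: 455 × 1/4 = 113.75
χ² = Σ (O − E)² / E
  dark-blue: (113 − 113.75)² / 113.75 = 0.0049
  light-blue: (232 − 227.5)² / 227.5 = 0.0890
  white: (110 − 113.75)² / 113.75 = 0.1236
χ² = 0.0049 + 0.0890 + 0.1236 = 0.2175 ≈ 0.218
Degrees of freedom = 3 − 1 = 2; critical value at α = 0.05 is 5.991.
Since 0.218 < 5.991, we fail to reject the null hypothesis — the data are consistent with the 1:2:1 ratio.

0.218; consistent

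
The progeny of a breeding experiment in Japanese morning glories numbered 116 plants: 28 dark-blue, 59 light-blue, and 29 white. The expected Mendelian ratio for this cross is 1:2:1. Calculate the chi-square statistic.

The 1:2:1 ratio has 4 parts, so with N = 116 the expected counts are:
  dark-blue: 116 × 1/4 = 29
  light-blue: 116 × 2/4 = 58
  white: 116 × 1/4 = 29
χ² = Σ (O − E)² / E
  dark-blue: (28 − 29)² / 29 = 0.0345
  light-blue: (59 − 58)² / 58 = 0.0172
  white: (29 − 29)² / 29 = 0.0000
χ² = 0.0345 + 0.0172 + 0.0000 = 0.0517 ≈ 0.052

0.052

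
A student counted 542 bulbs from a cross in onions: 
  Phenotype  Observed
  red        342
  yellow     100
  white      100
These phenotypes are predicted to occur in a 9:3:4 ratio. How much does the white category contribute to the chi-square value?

9.301

The 9:3:4 ratio has 16 parts, so with N = 542 the expected counts are:
  red: 542 × 9/16 = 304.875
  yellow: 542 × 3/16 = 101.625
  white: 542 × 4/16 = 135.5
Contribution of white: (100 − 135.5)² / 135.5 = 9.3007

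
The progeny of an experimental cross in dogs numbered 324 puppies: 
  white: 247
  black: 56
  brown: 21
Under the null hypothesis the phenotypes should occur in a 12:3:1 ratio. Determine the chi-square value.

Total ratio parts = 16. Expected numbers out of 324:
  white: 324 × 12/16 = 243
  black: 324 × 3/16 = 60.75
  brown: 324 × 1/16 = 20.25
χ² = Σ (O − E)² / E
  white: (247 − 243)² / 243 = 0.0658
  black: (56 − 60.75)² / 60.75 = 0.3714
  brown: (21 − 20.25)² / 20.25 = 0.0278
χ² = 0.0658 + 0.3714 + 0.0278 = 0.465

0.465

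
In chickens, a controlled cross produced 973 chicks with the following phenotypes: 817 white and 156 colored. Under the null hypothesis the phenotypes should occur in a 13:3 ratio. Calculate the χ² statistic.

Total ratio parts = 16. Expected numbers out of 973:
  white: 973 × 13/16 = 790.5625
  colored: 973 × 3/16 = 182.4375
χ² = Σ (O − E)² / E
  white: (817 − 790.5625)² / 790.5625 = 0.8841
  colored: (156 − 182.4375)² / 182.4375 = 3.8311
χ² = 0.8841 + 3.8311 = 4.7152 ≈ 4.715

4.715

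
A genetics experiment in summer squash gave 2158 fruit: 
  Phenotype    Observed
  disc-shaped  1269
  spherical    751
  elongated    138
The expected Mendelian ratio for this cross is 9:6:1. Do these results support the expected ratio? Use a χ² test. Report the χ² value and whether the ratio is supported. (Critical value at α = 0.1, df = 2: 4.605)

6.769; not consistent

Expected counts for N = 2158 under a 9:6:1 ratio (total parts = 16):
  disc-shaped: 2158 × 9/16 = 1213.875
  spherical: 2158 × 6/16 = 809.25
  elongated: 2158 × 1/16 = 134.875
χ² = Σ (O − E)² / E
  disc-shaped: (1269 − 1213.875)² / 1213.875 = 2.5034
  spherical: (751 − 809.25)² / 809.25 = 4.1928
  elongated: (138 − 134.875)² / 134.875 = 0.0724
χ² = 2.5034 + 4.1928 + 0.0724 = 6.7686 ≈ 6.769
Degrees of freedom = 3 − 1 = 2; critical value at α = 0.1 is 4.605.
Since 6.769 > 4.605, we reject the null hypothesis — the data do not fit the 9:6:1 ratio.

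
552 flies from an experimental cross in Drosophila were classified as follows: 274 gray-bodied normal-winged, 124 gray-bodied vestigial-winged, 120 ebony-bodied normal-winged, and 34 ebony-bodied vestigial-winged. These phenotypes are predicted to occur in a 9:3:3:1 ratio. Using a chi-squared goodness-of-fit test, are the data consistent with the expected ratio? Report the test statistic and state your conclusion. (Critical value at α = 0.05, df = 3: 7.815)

Total ratio parts = 16. Expected numbers out of 552:
  gray-bodied normal-winged: 552 × 9/16 = 310.5
  gray-bodied vestigial-winged: 552 × 3/16 = 103.5
  ebony-bodied normal-winged: 552 × 3/16 = 103.5
  ebony-bodied vestigial-winged: 552 × 1/16 = 34.5
χ² = Σ (O − E)² / E
  gray-bodied normal-winged: (274 − 310.5)² / 310.5 = 4.2907
  gray-bodied vestigial-winged: (124 − 103.5)² / 103.5 = 4.0604
  ebony-bodied normal-winged: (120 − 103.5)² / 103.5 = 2.6304
  ebony-bodied vestigial-winged: (34 − 34.5)² / 34.5 = 0.0072
χ² = 4.2907 + 4.0604 + 2.6304 + 0.0072 = 10.9887 ≈ 10.989
Degrees of freedom = 4 − 1 = 3; critical value at α = 0.05 is 7.815.
Since 10.989 > 7.815, we reject the null hypothesis — the data do not fit the 9:3:3:1 ratio.

10.989; not consistent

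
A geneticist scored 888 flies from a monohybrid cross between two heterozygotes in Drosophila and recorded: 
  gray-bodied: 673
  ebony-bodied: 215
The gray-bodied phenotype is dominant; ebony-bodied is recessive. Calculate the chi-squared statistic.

0.294

For a monohybrid cross between heterozygotes with complete dominance, the expected phenotypic ratio is 3:1.
Under the 3:1 hypothesis (Σ ratio = 4, N = 888):
  gray-bodied: 888 × 3/4 = 666
  ebony-bodied: 888 × 1/4 = 222
χ² = Σ (O − E)² / E
  gray-bodied: (673 − 666)² / 666 = 0.0736
  ebony-bodied: (215 − 222)² / 222 = 0.2207
χ² = 0.0736 + 0.2207 = 0.2943 ≈ 0.294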